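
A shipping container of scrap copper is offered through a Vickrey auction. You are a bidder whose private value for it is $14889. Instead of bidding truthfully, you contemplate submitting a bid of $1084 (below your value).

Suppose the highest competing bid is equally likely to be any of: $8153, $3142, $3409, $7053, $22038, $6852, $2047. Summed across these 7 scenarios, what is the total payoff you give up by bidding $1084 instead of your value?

The deviation costs you only when the competing bid falls strictly between $1084 and $14889; elsewhere both bids give the same outcome.
$8153: truthful payoff $6736, deviation payoff $0 → loss $6736.
$3142: truthful payoff $11747, deviation payoff $0 → loss $11747.
$3409: truthful payoff $11480, deviation payoff $0 → loss $11480.
$7053: truthful payoff $7836, deviation payoff $0 → loss $7836.
$22038: outcomes coincide → loss $0.
$6852: truthful payoff $8037, deviation payoff $0 → loss $8037.
$2047: truthful payoff $12842, deviation payoff $0 → loss $12842.
Total loss = $6736 + $11747 + $11480 + $7836 + $8037 + $12842 = $58678.

$58678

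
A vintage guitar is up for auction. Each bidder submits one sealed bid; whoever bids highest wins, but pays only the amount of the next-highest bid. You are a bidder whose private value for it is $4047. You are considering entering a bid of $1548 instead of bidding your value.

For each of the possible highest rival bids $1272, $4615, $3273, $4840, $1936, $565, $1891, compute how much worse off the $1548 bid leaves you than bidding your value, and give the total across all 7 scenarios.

$5041

The deviation costs you only when the competing bid falls strictly between $1548 and $4047; elsewhere both bids give the same outcome.
$1272: outcomes coincide → loss $0.
$4615: outcomes coincide → loss $0.
$3273: truthful payoff $774, deviation payoff $0 → loss $774.
$4840: outcomes coincide → loss $0.
$1936: truthful payoff $2111, deviation payoff $0 → loss $2111.
$565: outcomes coincide → loss $0.
$1891: truthful payoff $2156, deviation payoff $0 → loss $2156.
Total loss = $774 + $2111 + $2156 = $5041.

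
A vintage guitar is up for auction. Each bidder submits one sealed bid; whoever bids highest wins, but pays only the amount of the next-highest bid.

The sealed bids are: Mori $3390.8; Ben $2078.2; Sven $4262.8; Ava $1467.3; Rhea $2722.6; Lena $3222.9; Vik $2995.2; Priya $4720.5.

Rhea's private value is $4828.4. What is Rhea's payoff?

$0

Highest bid: Priya at $4720.5, so Priya wins.
Second-highest bid: Sven at $4262.8 — that is the price the winner pays.
Rhea did not win, so Rhea pays nothing and receives nothing: payoff $0.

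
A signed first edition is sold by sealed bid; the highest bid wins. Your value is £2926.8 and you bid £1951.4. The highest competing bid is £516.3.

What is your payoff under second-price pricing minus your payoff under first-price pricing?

You have the highest bid, so you win under either rule.
Second-price: pay £516.3 → payoff £2410.5.
First-price: pay your own bid £1951.4 → payoff £975.4.
Difference = £2410.5 − (£975.4) = £1435.1.

£1435.1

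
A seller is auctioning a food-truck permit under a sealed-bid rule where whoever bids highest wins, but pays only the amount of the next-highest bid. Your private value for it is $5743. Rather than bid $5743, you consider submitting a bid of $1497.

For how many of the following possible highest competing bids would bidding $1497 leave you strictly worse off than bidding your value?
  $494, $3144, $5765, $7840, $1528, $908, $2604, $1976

4

The deviation hurts exactly when the highest competing bid lies strictly between $1497 and $5743 — underbidding then forfeits a profitable win.
$494: below both → same outcome either way.
$3144: inside the interval → strictly worse (loss $2599).
$5765: above both → same outcome either way.
$7840: above both → same outcome either way.
$1528: inside the interval → strictly worse (loss $4215).
$908: below both → same outcome either way.
$2604: inside the interval → strictly worse (loss $3139).
$1976: inside the interval → strictly worse (loss $3767).
Count: 4.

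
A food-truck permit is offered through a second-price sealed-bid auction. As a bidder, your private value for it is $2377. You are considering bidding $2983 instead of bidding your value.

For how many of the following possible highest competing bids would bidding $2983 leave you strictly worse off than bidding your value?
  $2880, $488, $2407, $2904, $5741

The deviation hurts exactly when the highest competing bid lies strictly between $2377 and $2983 — overbidding then wins at a price above your value.
$2880: inside the interval → strictly worse (loss $503).
$488: below both → same outcome either way.
$2407: inside the interval → strictly worse (loss $30).
$2904: inside the interval → strictly worse (loss $527).
$5741: above both → same outcome either way.
Count: 3.

3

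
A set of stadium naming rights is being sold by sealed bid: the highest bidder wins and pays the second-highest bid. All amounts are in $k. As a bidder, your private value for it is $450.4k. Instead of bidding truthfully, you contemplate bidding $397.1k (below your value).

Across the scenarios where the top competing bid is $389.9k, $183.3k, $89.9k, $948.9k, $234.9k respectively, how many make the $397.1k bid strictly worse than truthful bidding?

0

The deviation hurts exactly when the highest competing bid lies strictly between $397.1k and $450.4k — underbidding then forfeits a profitable win.
$389.9k: below both → same outcome either way.
$183.3k: below both → same outcome either way.
$89.9k: below both → same outcome either way.
$948.9k: above both → same outcome either way.
$234.9k: below both → same outcome either way.
Count: 0.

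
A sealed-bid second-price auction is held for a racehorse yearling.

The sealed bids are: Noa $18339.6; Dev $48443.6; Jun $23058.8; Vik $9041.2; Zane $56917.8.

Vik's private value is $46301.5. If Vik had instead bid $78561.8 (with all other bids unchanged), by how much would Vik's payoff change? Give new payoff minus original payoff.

The highest bid among the other bidders is $56917.8; Vik's bid doesn't change that.
Original bid $9041.2: Vik is not highest (top rival bid is $56917.8); payoff $0.
Alternative bid $78561.8: Vik is highest, pays the top rival bid $56917.8; payoff $46301.5 − $56917.8 = −$10616.3.
Change in payoff = −$10616.3 − ($0) = −$10616.3.

−$10616.3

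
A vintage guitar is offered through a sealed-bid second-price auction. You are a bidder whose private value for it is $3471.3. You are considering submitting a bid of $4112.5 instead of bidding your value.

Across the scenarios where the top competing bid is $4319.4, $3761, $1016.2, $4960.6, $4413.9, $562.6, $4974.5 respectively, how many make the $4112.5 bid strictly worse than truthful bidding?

The deviation hurts exactly when the highest competing bid lies strictly between $3471.3 and $4112.5 — overbidding then wins at a price above your value.
$4319.4: above both → same outcome either way.
$3761: inside the interval → strictly worse (loss $289.7).
$1016.2: below both → same outcome either way.
$4960.6: above both → same outcome either way.
$4413.9: above both → same outcome either way.
$562.6: below both → same outcome either way.
$4974.5: above both → same outcome either way.
Count: 1.

1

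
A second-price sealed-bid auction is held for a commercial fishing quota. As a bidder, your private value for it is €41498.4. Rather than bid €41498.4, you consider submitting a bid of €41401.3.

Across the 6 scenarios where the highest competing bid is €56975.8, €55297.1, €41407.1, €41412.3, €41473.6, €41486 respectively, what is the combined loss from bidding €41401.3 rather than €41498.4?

The deviation costs you only when the competing bid falls strictly between €41401.3 and €41498.4; elsewhere both bids give the same outcome.
€56975.8: outcomes coincide → loss €0.
€55297.1: outcomes coincide → loss €0.
€41407.1: truthful payoff €91.3, deviation payoff €0 → loss €91.3.
€41412.3: truthful payoff €86.1, deviation payoff €0 → loss €86.1.
€41473.6: truthful payoff €24.8, deviation payoff €0 → loss €24.8.
€41486: truthful payoff €12.4, deviation payoff €0 → loss €12.4.
Total loss = €91.3 + €86.1 + €24.8 + €12.4 = €214.6.
Because the price is fixed by the runner-up's bid, deviating from your value can only change a good outcome into a bad one — never the reverse.

€214.6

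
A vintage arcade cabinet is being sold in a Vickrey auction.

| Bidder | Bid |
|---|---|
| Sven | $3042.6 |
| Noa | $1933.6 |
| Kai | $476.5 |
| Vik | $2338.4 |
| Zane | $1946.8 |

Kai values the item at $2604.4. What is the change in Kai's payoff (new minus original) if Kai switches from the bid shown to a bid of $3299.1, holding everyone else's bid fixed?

The highest bid among the other bidders is $3042.6; Kai's bid doesn't change that.
Original bid $476.5: Kai is not highest (top rival bid is $3042.6); payoff $0.
Alternative bid $3299.1: Kai is highest, pays the top rival bid $3042.6; payoff $2604.4 − $3042.6 = −$438.2.
Change in payoff = −$438.2 − ($0) = −$438.2.

−$438.2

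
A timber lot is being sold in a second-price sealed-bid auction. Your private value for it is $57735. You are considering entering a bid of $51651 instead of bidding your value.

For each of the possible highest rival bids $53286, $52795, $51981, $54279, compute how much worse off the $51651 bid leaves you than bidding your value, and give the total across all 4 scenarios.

The deviation costs you only when the competing bid falls strictly between $51651 and $57735; elsewhere both bids give the same outcome.
$53286: truthful payoff $4449, deviation payoff $0 → loss $4449.
$52795: truthful payoff $4940, deviation payoff $0 → loss $4940.
$51981: truthful payoff $5754, deviation payoff $0 → loss $5754.
$54279: truthful payoff $3456, deviation payoff $0 → loss $3456.
Total loss = $4449 + $4940 + $5754 + $3456 = $18599.

$18599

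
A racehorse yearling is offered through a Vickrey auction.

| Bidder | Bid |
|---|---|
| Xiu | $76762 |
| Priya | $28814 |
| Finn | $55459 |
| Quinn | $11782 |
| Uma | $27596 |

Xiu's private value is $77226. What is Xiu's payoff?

Highest bid: Xiu at $76762, so Xiu wins.
Second-highest bid: Finn at $55459 — that is the price the winner pays.
Xiu's payoff = value − price = $77226 − $55459 = $21767.

$21767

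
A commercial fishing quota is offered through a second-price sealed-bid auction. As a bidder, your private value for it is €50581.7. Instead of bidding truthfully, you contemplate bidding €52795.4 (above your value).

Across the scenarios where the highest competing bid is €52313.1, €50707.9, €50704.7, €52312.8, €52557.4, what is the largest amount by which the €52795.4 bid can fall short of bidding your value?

€1975.7

€52313.1: truthful gives €0, deviation gives −€1731.4 → loss €1731.4.
€50707.9: truthful gives €0, deviation gives −€126.2 → loss €126.2.
€50704.7: truthful gives €0, deviation gives −€123 → loss €123.
€52312.8: truthful gives €0, deviation gives −€1731.1 → loss €1731.1.
€52557.4: truthful gives €0, deviation gives −€1975.7 → loss €1975.7.
Maximum loss: €1975.7.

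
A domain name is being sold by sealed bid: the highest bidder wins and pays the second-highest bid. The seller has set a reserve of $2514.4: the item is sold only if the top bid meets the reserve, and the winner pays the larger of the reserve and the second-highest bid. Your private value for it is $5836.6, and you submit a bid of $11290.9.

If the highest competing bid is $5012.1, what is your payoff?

Your bid $11290.9 is the highest and exceeds the reserve.
Price = max(second-highest bid, reserve) = max($5012.1, $2514.4) = $5012.1.
Payoff = $5836.6 − $5012.1 = $824.5.

$824.5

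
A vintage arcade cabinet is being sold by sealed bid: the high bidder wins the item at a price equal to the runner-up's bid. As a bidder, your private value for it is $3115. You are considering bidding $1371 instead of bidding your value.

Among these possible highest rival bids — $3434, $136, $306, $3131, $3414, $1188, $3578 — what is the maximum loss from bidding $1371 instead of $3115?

$0

$3434: same outcome either way → loss $0.
$136: same outcome either way → loss $0.
$306: same outcome either way → loss $0.
$3131: same outcome either way → loss $0.
$3414: same outcome either way → loss $0.
$1188: same outcome either way → loss $0.
$3578: same outcome either way → loss $0.
Maximum loss: $0.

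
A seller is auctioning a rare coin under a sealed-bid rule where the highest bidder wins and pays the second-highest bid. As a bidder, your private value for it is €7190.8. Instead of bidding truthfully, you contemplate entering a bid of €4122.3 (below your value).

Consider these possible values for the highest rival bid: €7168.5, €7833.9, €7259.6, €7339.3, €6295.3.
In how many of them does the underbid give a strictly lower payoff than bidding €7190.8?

The deviation hurts exactly when the highest competing bid lies strictly between €4122.3 and €7190.8 — underbidding then forfeits a profitable win.
€7168.5: inside the interval → strictly worse (loss €22.3).
€7833.9: above both → same outcome either way.
€7259.6: above both → same outcome either way.
€7339.3: above both → same outcome either way.
€6295.3: inside the interval → strictly worse (loss €895.5).
Count: 2.

2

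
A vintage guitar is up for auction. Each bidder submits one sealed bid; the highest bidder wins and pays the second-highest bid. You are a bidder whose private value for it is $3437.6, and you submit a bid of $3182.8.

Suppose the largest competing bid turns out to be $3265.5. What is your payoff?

$0

Your bid $3182.8 is below the highest competing bid $3265.5, so you lose.
A losing bidder pays nothing and receives nothing: payoff = $0.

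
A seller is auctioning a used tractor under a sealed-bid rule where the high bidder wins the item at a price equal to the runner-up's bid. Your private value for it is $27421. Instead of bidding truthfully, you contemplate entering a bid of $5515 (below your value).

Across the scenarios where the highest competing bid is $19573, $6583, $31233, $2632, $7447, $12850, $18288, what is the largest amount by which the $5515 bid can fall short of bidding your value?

$19573: truthful gives $7848, deviation gives $0 → loss $7848.
$6583: truthful gives $20838, deviation gives $0 → loss $20838.
$31233: same outcome either way → loss $0.
$2632: same outcome either way → loss $0.
$7447: truthful gives $19974, deviation gives $0 → loss $19974.
$12850: truthful gives $14571, deviation gives $0 → loss $14571.
$18288: truthful gives $9133, deviation gives $0 → loss $9133.
Maximum loss: $20838.

$20838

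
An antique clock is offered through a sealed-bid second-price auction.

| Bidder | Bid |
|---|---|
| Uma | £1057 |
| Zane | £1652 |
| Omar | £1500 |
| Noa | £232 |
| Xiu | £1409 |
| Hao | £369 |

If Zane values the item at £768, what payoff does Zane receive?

−£732

Highest bid: Zane at £1652, so Zane wins.
Second-highest bid: Omar at £1500 — that is the price the winner pays.
Zane's payoff = value − price = £768 − £1500 = −£732.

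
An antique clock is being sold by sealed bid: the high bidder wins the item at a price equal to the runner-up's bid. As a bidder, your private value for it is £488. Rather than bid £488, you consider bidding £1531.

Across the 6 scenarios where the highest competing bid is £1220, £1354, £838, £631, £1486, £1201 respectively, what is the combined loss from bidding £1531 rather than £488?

The deviation costs you only when the competing bid falls strictly between £488 and £1531; elsewhere both bids give the same outcome.
£1220: truthful payoff £0, deviation payoff −£732 → loss £732.
£1354: truthful payoff £0, deviation payoff −£866 → loss £866.
£838: truthful payoff £0, deviation payoff −£350 → loss £350.
£631: truthful payoff £0, deviation payoff −£143 → loss £143.
£1486: truthful payoff £0, deviation payoff −£998 → loss £998.
£1201: truthful payoff £0, deviation payoff −£713 → loss £713.
Total loss = £732 + £866 + £350 + £143 + £998 + £713 = £3802.

£3802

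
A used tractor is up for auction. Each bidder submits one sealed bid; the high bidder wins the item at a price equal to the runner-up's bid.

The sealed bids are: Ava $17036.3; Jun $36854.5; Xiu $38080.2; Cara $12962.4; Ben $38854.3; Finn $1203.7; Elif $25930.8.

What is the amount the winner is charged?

$38080.2

Highest bid: Ben at $38854.3, so Ben wins.
Second-highest bid: Xiu at $38080.2 — that is the price the winner pays.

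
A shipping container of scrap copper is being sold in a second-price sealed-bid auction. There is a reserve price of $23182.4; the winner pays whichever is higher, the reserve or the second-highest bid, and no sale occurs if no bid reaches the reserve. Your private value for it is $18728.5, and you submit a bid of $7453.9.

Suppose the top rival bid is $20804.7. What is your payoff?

$0

Your bid $7453.9 is below the highest competing bid $20804.7, so you lose. Payoff $0.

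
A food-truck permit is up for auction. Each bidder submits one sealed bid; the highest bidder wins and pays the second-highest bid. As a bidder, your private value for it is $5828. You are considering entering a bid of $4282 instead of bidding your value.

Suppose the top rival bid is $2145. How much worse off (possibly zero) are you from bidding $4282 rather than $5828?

$0

Bidding your value $5828: you win (since $5828 > $2145) and pay $2145. Payoff $3683.
Bidding $4282: you win and pay $2145. Payoff $5828 − $2145 = $3683.
Difference = $3683 − $3683 = $0; both bids lead to the same outcome because the competing bid is below both your value and your alternative bid.
In a second-price auction your bid sets only whether you win, not what you pay, so bidding your true value is weakly dominant.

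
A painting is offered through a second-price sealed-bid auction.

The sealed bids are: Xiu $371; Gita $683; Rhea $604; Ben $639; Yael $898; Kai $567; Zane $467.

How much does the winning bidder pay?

$683

Highest bid: Yael at $898, so Yael wins.
Second-highest bid: Gita at $683 — that is the price the winner pays.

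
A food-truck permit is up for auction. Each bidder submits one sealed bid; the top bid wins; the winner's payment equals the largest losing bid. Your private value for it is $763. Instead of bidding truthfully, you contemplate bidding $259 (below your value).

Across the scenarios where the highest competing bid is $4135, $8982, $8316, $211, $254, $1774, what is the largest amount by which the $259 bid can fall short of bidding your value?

$4135: same outcome either way → loss $0.
$8982: same outcome either way → loss $0.
$8316: same outcome either way → loss $0.
$211: same outcome either way → loss $0.
$254: same outcome either way → loss $0.
$1774: same outcome either way → loss $0.
Maximum loss: $0.

$0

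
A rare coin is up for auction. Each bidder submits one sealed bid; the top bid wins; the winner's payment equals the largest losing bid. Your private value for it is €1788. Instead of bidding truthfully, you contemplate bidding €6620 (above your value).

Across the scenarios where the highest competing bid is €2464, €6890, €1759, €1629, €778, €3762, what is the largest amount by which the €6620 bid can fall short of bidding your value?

€1974

€2464: truthful gives €0, deviation gives −€676 → loss €676.
€6890: same outcome either way → loss €0.
€1759: same outcome either way → loss €0.
€1629: same outcome either way → loss €0.
€778: same outcome either way → loss €0.
€3762: truthful gives €0, deviation gives −€1974 → loss €1974.
Maximum loss: €1974.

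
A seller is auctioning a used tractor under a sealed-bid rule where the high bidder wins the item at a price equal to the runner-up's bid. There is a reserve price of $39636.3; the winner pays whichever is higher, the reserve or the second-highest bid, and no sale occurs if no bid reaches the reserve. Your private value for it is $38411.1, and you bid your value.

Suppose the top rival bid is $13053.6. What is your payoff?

$0

Your bid $38411.1 is the highest bid but falls below the reserve $39636.3, so the item goes unsold. Payoff $0.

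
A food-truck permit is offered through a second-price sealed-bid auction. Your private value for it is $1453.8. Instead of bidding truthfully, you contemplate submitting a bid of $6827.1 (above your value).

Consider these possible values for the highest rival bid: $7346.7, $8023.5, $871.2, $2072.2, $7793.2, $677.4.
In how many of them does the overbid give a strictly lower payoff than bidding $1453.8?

The deviation hurts exactly when the highest competing bid lies strictly between $1453.8 and $6827.1 — overbidding then wins at a price above your value.
$7346.7: above both → same outcome either way.
$8023.5: above both → same outcome either way.
$871.2: below both → same outcome either way.
$2072.2: inside the interval → strictly worse (loss $618.4).
$7793.2: above both → same outcome either way.
$677.4: below both → same outcome either way.
Count: 1.

1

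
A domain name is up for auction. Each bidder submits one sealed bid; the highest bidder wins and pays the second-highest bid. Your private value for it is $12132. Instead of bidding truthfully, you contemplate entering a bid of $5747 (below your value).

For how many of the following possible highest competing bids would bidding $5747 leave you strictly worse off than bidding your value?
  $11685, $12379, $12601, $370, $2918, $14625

The deviation hurts exactly when the highest competing bid lies strictly between $5747 and $12132 — underbidding then forfeits a profitable win.
$11685: inside the interval → strictly worse (loss $447).
$12379: above both → same outcome either way.
$12601: above both → same outcome either way.
$370: below both → same outcome either way.
$2918: below both → same outcome either way.
$14625: above both → same outcome either way.
Count: 1.

1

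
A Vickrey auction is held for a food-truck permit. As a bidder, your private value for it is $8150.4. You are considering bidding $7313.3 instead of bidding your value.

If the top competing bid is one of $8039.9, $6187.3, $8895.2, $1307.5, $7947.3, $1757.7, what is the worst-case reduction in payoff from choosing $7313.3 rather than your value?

$8039.9: truthful gives $110.5, deviation gives $0 → loss $110.5.
$6187.3: same outcome either way → loss $0.
$8895.2: same outcome either way → loss $0.
$1307.5: same outcome either way → loss $0.
$7947.3: truthful gives $203.1, deviation gives $0 → loss $203.1.
$1757.7: same outcome either way → loss $0.
Maximum loss: $203.1.

$203.1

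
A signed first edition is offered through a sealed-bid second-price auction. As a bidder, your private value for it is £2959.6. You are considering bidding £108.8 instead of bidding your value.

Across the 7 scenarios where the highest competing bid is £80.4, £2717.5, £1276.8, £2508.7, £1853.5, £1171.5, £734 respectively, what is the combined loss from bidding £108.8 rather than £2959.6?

The deviation costs you only when the competing bid falls strictly between £108.8 and £2959.6; elsewhere both bids give the same outcome.
£80.4: outcomes coincide → loss £0.
£2717.5: truthful payoff £242.1, deviation payoff £0 → loss £242.1.
£1276.8: truthful payoff £1682.8, deviation payoff £0 → loss £1682.8.
£2508.7: truthful payoff £450.9, deviation payoff £0 → loss £450.9.
£1853.5: truthful payoff £1106.1, deviation payoff £0 → loss £1106.1.
£1171.5: truthful payoff £1788.1, deviation payoff £0 → loss £1788.1.
£734: truthful payoff £2225.6, deviation payoff £0 → loss £2225.6.
Total loss = £242.1 + £1682.8 + £450.9 + £1106.1 + £1788.1 + £2225.6 = £7495.6.

£7495.6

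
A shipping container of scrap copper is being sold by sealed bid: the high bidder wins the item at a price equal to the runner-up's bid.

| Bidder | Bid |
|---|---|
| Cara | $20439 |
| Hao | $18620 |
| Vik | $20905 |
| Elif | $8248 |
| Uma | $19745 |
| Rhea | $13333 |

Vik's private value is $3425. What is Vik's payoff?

Highest bid: Vik at $20905, so Vik wins.
Second-highest bid: Cara at $20439 — that is the price the winner pays.
Vik's payoff = value − price = $3425 − $20439 = −$17014.

−$17014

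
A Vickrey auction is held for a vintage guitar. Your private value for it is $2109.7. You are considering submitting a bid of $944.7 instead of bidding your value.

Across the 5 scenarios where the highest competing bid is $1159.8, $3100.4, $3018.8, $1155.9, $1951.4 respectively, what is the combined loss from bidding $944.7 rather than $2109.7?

$2062

The deviation costs you only when the competing bid falls strictly between $944.7 and $2109.7; elsewhere both bids give the same outcome.
$1159.8: truthful payoff $949.9, deviation payoff $0 → loss $949.9.
$3100.4: outcomes coincide → loss $0.
$3018.8: outcomes coincide → loss $0.
$1155.9: truthful payoff $953.8, deviation payoff $0 → loss $953.8.
$1951.4: truthful payoff $158.3, deviation payoff $0 → loss $158.3.
Total loss = $949.9 + $953.8 + $158.3 = $2062.
Truthful bidding weakly dominates here: raising your bid can only win items priced above your value, and lowering it can only forfeit items priced below.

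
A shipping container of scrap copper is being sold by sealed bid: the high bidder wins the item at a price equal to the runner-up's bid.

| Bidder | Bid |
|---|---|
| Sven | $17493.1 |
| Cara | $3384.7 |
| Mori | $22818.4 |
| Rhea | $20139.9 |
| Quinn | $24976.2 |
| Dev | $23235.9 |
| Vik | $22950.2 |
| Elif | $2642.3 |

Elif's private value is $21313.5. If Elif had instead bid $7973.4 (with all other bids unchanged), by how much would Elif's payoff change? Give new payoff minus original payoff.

$0

The highest bid among the other bidders is $24976.2; Elif's bid doesn't change that.
Original bid $2642.3: Elif is not highest (top rival bid is $24976.2); payoff $0.
Alternative bid $7973.4: Elif is not highest (top rival bid is $24976.2); payoff $0.
Change in payoff = $0 − ($0) = $0.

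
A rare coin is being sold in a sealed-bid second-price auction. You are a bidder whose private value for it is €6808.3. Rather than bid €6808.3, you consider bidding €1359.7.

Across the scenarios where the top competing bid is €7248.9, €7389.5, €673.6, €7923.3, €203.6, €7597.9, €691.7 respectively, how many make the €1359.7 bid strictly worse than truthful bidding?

0

The deviation hurts exactly when the highest competing bid lies strictly between €1359.7 and €6808.3 — underbidding then forfeits a profitable win.
€7248.9: above both → same outcome either way.
€7389.5: above both → same outcome either way.
€673.6: below both → same outcome either way.
€7923.3: above both → same outcome either way.
€203.6: below both → same outcome either way.
€7597.9: above both → same outcome either way.
€691.7: below both → same outcome either way.
Count: 0.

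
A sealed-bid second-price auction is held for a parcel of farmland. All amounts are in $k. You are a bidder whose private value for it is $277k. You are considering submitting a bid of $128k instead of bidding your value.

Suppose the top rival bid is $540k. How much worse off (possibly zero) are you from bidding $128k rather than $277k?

$0k

Bidding your value $277k: you lose (since $277k < $540k). Payoff $0k.
Bidding $128k: you lose. Payoff $0k.
Difference = $0k − $0k = $0k; both bids lead to the same outcome because the competing bid is above both your value and your alternative bid.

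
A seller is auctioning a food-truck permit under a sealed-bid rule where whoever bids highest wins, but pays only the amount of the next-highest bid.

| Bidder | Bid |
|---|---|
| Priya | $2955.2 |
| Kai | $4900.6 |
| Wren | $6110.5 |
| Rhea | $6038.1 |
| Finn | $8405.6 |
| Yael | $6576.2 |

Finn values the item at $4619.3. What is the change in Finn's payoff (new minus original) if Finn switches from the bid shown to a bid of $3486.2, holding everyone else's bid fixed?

$1956.9

The highest bid among the other bidders is $6576.2; Finn's bid doesn't change that.
Original bid $8405.6: Finn is highest, pays the top rival bid $6576.2; payoff $4619.3 − $6576.2 = −$1956.9.
Alternative bid $3486.2: Finn is not highest (top rival bid is $6576.2); payoff $0.
Change in payoff = $0 − (−$1956.9) = $1956.9.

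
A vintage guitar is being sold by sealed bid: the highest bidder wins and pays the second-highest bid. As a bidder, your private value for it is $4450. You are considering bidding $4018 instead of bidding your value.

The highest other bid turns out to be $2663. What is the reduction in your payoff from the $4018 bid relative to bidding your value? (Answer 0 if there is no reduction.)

$0

Bidding your value $4450: you win (since $4450 > $2663) and pay $2663. Payoff $1787.
Bidding $4018: you win and pay $2663. Payoff $4450 − $2663 = $1787.
Difference = $1787 − $1787 = $0; both bids lead to the same outcome because the competing bid is below both your value and your alternative bid.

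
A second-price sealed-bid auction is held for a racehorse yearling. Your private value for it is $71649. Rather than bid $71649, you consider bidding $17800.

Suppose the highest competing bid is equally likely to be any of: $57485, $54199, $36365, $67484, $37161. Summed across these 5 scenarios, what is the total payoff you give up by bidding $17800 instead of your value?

The deviation costs you only when the competing bid falls strictly between $17800 and $71649; elsewhere both bids give the same outcome.
$57485: truthful payoff $14164, deviation payoff $0 → loss $14164.
$54199: truthful payoff $17450, deviation payoff $0 → loss $17450.
$36365: truthful payoff $35284, deviation payoff $0 → loss $35284.
$67484: truthful payoff $4165, deviation payoff $0 → loss $4165.
$37161: truthful payoff $34488, deviation payoff $0 → loss $34488.
Total loss = $14164 + $17450 + $35284 + $4165 + $34488 = $105551.
In a second-price auction your bid sets only whether you win, not what you pay, so bidding your true value is weakly dominant.

$105551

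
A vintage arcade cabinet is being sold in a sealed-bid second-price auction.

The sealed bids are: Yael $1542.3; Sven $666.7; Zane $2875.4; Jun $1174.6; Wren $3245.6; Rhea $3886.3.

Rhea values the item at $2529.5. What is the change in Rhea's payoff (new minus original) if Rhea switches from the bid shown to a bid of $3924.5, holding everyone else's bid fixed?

The highest bid among the other bidders is $3245.6; Rhea's bid doesn't change that.
Original bid $3886.3: Rhea is highest, pays the top rival bid $3245.6; payoff $2529.5 − $3245.6 = −$716.1.
Alternative bid $3924.5: Rhea is highest, pays the top rival bid $3245.6; payoff $2529.5 − $3245.6 = −$716.1.
Change in payoff = −$716.1 − (−$716.1) = $0.

$0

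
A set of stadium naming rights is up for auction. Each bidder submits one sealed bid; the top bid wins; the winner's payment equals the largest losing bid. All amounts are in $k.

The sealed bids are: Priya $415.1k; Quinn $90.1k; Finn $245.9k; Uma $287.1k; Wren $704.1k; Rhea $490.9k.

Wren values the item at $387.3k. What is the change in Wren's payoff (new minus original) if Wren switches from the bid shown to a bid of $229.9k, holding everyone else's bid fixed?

$103.6k

The highest bid among the other bidders is $490.9k; Wren's bid doesn't change that.
Original bid $704.1k: Wren is highest, pays the top rival bid $490.9k; payoff $387.3k − $490.9k = −$103.6k.
Alternative bid $229.9k: Wren is not highest (top rival bid is $490.9k); payoff $0k.
Change in payoff = $0k − (−$103.6k) = $103.6k.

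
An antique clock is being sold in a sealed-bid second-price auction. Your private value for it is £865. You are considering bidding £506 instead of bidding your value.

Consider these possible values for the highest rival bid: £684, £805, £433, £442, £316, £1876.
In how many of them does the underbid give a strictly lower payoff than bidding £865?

2

The deviation hurts exactly when the highest competing bid lies strictly between £506 and £865 — underbidding then forfeits a profitable win.
£684: inside the interval → strictly worse (loss £181).
£805: inside the interval → strictly worse (loss £60).
£433: below both → same outcome either way.
£442: below both → same outcome either way.
£316: below both → same outcome either way.
£1876: above both → same outcome either way.
Count: 2.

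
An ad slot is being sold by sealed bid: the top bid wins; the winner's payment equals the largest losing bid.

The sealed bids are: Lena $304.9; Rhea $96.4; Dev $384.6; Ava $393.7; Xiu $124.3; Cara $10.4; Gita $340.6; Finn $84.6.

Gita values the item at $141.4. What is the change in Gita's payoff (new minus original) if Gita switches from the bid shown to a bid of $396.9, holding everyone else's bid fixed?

The highest bid among the other bidders is $393.7; Gita's bid doesn't change that.
Original bid $340.6: Gita is not highest (top rival bid is $393.7); payoff $0.
Alternative bid $396.9: Gita is highest, pays the top rival bid $393.7; payoff $141.4 − $393.7 = −$252.3.
Change in payoff = −$252.3 − ($0) = −$252.3.

−$252.3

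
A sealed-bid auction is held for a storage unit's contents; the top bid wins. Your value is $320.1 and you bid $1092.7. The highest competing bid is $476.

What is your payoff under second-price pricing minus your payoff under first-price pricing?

$616.7

You have the highest bid, so you win under either rule.
Second-price: pay $476 → payoff −$155.9.
First-price: pay your own bid $1092.7 → payoff −$772.6.
Difference = −$155.9 − (−$772.6) = $616.7.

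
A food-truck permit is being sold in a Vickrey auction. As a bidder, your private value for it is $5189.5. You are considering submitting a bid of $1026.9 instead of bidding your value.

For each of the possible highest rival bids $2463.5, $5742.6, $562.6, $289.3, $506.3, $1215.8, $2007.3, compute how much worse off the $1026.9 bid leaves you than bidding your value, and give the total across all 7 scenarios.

$9881.9

The deviation costs you only when the competing bid falls strictly between $1026.9 and $5189.5; elsewhere both bids give the same outcome.
$2463.5: truthful payoff $2726, deviation payoff $0 → loss $2726.
$5742.6: outcomes coincide → loss $0.
$562.6: outcomes coincide → loss $0.
$289.3: outcomes coincide → loss $0.
$506.3: outcomes coincide → loss $0.
$1215.8: truthful payoff $3973.7, deviation payoff $0 → loss $3973.7.
$2007.3: truthful payoff $3182.2, deviation payoff $0 → loss $3182.2.
Total loss = $2726 + $3973.7 + $3182.2 = $9881.9.
In a second-price auction your bid sets only whether you win, not what you pay, so bidding your true value is weakly dominant.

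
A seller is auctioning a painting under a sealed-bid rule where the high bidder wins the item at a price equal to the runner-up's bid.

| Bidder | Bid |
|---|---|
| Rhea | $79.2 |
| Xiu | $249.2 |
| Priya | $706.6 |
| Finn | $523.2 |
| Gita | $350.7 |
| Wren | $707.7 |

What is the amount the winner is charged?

Highest bid: Wren at $707.7, so Wren wins.
Second-highest bid: Priya at $706.6 — that is the price the winner pays.

$706.6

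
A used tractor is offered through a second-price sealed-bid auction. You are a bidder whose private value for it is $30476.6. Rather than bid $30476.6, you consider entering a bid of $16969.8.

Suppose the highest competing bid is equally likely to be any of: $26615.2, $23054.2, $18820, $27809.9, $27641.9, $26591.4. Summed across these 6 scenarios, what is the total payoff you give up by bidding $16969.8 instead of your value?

The deviation costs you only when the competing bid falls strictly between $16969.8 and $30476.6; elsewhere both bids give the same outcome.
$26615.2: truthful payoff $3861.4, deviation payoff $0 → loss $3861.4.
$23054.2: truthful payoff $7422.4, deviation payoff $0 → loss $7422.4.
$18820: truthful payoff $11656.6, deviation payoff $0 → loss $11656.6.
$27809.9: truthful payoff $2666.7, deviation payoff $0 → loss $2666.7.
$27641.9: truthful payoff $2834.7, deviation payoff $0 → loss $2834.7.
$26591.4: truthful payoff $3885.2, deviation payoff $0 → loss $3885.2.
Total loss = $3861.4 + $7422.4 + $11656.6 + $2666.7 + $2834.7 + $3885.2 = $32327.
Because the price is fixed by the runner-up's bid, deviating from your value can only change a good outcome into a bad one — never the reverse.

$32327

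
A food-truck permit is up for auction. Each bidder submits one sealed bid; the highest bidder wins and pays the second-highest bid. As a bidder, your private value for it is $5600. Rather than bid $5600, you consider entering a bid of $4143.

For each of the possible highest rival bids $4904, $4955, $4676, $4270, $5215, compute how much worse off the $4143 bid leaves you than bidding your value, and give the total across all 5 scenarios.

$3980

The deviation costs you only when the competing bid falls strictly between $4143 and $5600; elsewhere both bids give the same outcome.
$4904: truthful payoff $696, deviation payoff $0 → loss $696.
$4955: truthful payoff $645, deviation payoff $0 → loss $645.
$4676: truthful payoff $924, deviation payoff $0 → loss $924.
$4270: truthful payoff $1330, deviation payoff $0 → loss $1330.
$5215: truthful payoff $385, deviation payoff $0 → loss $385.
Total loss = $696 + $645 + $924 + $1330 + $385 = $3980.
Truthful bidding weakly dominates here: raising your bid can only win items priced above your value, and lowering it can only forfeit items priced below.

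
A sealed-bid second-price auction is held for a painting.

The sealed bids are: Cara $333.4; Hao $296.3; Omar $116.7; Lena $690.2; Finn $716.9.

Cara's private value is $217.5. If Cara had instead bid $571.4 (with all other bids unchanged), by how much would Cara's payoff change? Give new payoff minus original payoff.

$0

The highest bid among the other bidders is $716.9; Cara's bid doesn't change that.
Original bid $333.4: Cara is not highest (top rival bid is $716.9); payoff $0.
Alternative bid $571.4: Cara is not highest (top rival bid is $716.9); payoff $0.
Change in payoff = $0 − ($0) = $0.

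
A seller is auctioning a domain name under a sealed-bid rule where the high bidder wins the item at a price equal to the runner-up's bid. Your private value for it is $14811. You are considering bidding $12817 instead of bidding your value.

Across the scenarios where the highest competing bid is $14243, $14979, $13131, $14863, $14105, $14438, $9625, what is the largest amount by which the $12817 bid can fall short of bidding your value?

$14243: truthful gives $568, deviation gives $0 → loss $568.
$14979: same outcome either way → loss $0.
$13131: truthful gives $1680, deviation gives $0 → loss $1680.
$14863: same outcome either way → loss $0.
$14105: truthful gives $706, deviation gives $0 → loss $706.
$14438: truthful gives $373, deviation gives $0 → loss $373.
$9625: same outcome either way → loss $0.
Maximum loss: $1680.

$1680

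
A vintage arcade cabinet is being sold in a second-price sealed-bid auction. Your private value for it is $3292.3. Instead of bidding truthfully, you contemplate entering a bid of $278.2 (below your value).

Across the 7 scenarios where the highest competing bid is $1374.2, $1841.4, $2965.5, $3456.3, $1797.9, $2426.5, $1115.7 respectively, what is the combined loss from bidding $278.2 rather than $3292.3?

$8232.6

The deviation costs you only when the competing bid falls strictly between $278.2 and $3292.3; elsewhere both bids give the same outcome.
$1374.2: truthful payoff $1918.1, deviation payoff $0 → loss $1918.1.
$1841.4: truthful payoff $1450.9, deviation payoff $0 → loss $1450.9.
$2965.5: truthful payoff $326.8, deviation payoff $0 → loss $326.8.
$3456.3: outcomes coincide → loss $0.
$1797.9: truthful payoff $1494.4, deviation payoff $0 → loss $1494.4.
$2426.5: truthful payoff $865.8, deviation payoff $0 → loss $865.8.
$1115.7: truthful payoff $2176.6, deviation payoff $0 → loss $2176.6.
Total loss = $1918.1 + $1450.9 + $326.8 + $1494.4 + $865.8 + $2176.6 = $8232.6.
In a second-price auction your bid sets only whether you win, not what you pay, so bidding your true value is weakly dominant.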